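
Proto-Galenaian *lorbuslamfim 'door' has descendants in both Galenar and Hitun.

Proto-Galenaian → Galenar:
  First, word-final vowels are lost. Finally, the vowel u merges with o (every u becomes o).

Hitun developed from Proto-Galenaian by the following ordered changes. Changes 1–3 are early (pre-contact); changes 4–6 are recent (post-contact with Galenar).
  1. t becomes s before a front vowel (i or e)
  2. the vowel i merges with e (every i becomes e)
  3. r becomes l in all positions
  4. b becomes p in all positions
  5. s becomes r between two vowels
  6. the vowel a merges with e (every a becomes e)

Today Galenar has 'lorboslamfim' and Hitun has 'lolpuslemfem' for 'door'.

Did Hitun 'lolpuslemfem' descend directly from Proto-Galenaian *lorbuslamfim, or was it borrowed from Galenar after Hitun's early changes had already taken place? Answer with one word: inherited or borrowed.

inherited

If inherited, *lorbuslamfim would pass through all of Hitun's changes:
Hitun: *lorbuslamfim
  lorbuslamfim (rule 1 does not apply)
  lorbuslamfim → lorbuslamfem   [vowel merger]
  lorbuslamfem → lolbuslamfem   [unconditioned shift]
  lolbuslamfem → lolpuslamfem   [unconditioned shift]
  lolpuslamfem (rule 5 does not apply)
  lolpuslamfem → lolpuslemfem   [vowel merger]
  giving Hitun lolpuslemfem.
If borrowed from Galenar 'lorboslamfim' after the early changes, it would undergo only the recent ones:
  rule 4 (unconditioned shift): lorboslamfim → lorposlamfim
  rule 5 (rhotacism): no change (lorposlamfim)
  rule 6 (vowel merger): lorposlamfim → lorposlemfim
  ⇒ as a loan: lorposlemfim
Hitun 'lolpuslemfem' matches the inherited outcome exactly, so it is an inherited cognate, not a loan.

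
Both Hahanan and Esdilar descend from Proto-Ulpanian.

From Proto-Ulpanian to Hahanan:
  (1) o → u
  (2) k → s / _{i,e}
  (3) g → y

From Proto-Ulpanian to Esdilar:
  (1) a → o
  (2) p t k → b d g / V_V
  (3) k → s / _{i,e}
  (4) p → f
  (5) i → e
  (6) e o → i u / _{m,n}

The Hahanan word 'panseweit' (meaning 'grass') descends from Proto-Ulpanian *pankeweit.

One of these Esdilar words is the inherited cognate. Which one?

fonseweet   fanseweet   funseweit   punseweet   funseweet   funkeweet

funseweet

Esdilar: *pankeweit
  pankeweit → ponkeweit   [vowel merger]
  ponkeweit (rule 2 does not apply)
  ponkeweit → ponseweit   [palatalisation]
  ponseweit → fonseweit   [unconditioned shift]
  fonseweit → fonseweet   [vowel merger]
  fonseweet → funseweet   [pre-nasal raising]
  giving Esdilar funseweet.
The other candidates each miss or misapply at least one Esdilar change.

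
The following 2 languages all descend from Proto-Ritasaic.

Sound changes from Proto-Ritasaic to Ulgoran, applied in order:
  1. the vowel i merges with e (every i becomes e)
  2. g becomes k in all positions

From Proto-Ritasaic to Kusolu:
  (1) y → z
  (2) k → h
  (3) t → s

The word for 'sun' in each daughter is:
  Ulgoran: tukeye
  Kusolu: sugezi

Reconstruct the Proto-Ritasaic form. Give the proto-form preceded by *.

*tugeyi

Position 5: Ulgoran has y, Kusolu has z. Ulgoran preserves y here (none of its changes turn any other segment into y), so the proto-segment is *y.
Position 6: Ulgoran has e, Kusolu has i. Kusolu preserves i here (none of its changes turn any other segment into i), so the proto-segment is *i.
Continuing position by position gives *tugeyi; check it forward:
Ulgoran: *tugeyi
  tugeyi → tugeye   [vowel merger]
  tugeye → tukeye   [unconditioned shift]
  giving Ulgoran tukeye.
Kusolu: *tugeyi
  tugeyi → tugezi   [unconditioned shift]
  tugezi (rule 2 does not apply)
  tugezi → sugezi   [unconditioned shift]
  giving Kusolu sugezi.
*tugeyi is the unique common source.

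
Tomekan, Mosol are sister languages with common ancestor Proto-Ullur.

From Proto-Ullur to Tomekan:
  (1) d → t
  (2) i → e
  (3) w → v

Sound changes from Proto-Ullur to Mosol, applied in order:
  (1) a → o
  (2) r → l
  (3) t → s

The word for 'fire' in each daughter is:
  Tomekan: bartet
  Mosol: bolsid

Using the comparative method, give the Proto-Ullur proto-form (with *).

*bartid

Position 2: Tomekan has a, Mosol has o. Tomekan preserves a here (none of its changes turn any other segment into a), so the proto-segment is *a.
Position 3: Tomekan has r, Mosol has l. Tomekan preserves r here (none of its changes turn any other segment into r), so the proto-segment is *r.
This points to *bartid. Verify forward in each daughter:
Tomekan: *bartid > bartit > bartet  (by unconditioned shift, vowel merger)
Mosol: *bartid
  bartid → bortid   [vowel merger]
  bortid → boltid   [unconditioned shift]
  boltid → bolsid   [unconditioned shift]
  giving Mosol bolsid.
*bartid is the unique common source.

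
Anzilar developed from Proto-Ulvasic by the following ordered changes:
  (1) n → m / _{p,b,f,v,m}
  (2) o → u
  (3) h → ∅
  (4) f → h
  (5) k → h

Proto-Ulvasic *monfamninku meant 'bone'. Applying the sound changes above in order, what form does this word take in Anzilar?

mumhamninhu

Anzilar: *monfamninku
  monfamninku → momfamninku   [nasal place assimilation]
  momfamninku → mumfamninku   [vowel merger]
  mumfamninku (rule 3 does not apply)
  mumfamninku → mumhamninku   [unconditioned shift]
  mumhamninku → mumhamninhu   [unconditioned shift]
  giving Anzilar mumhamninhu.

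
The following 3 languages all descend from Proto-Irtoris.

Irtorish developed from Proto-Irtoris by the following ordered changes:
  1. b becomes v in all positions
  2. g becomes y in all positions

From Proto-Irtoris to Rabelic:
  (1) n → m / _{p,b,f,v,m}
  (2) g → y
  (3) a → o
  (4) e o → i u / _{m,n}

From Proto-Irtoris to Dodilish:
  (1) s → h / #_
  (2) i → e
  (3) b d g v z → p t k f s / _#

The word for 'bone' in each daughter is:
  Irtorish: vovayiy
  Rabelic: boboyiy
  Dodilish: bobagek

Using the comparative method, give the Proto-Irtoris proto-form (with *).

*bobagig

Position 7: Irtorish has y, Rabelic has y, Dodilish has k. Taking the neighbouring segments as reconstructed: Irtorish y could go back to *g or *y; Rabelic y could go back to *g or *y; Dodilish k could go back to *k or *g — the one source consistent with every daughter is *g.
Position 6: Irtorish has i, Rabelic has i, Dodilish has e. Irtorish preserves i here (none of its changes turn any other segment into i), so the proto-segment is *i.
Position 5: Irtorish has y, Rabelic has y, Dodilish has g. Dodilish preserves g here (none of its changes turn any other segment into g), so the proto-segment is *g.
Continuing position by position gives *bobagig; check it forward:
Irtorish: *bobagig
  bobagig → vovagig   [unconditioned shift]
  vovagig → vovayiy   [unconditioned shift]
  giving Irtorish vovayiy.
Rabelic: start from *bobagig.
  rule 1: no change — bobagig
  rule 2 (unconditioned shift): bobagig → bobayiy
  rule 3 (vowel merger): bobayiy → boboyiy
  rule 4: no change — boboyiy
  ⇒ Rabelic boboyiy
Dodilish: *bobagig
  bobagig (rule 1 does not apply)
  bobagig → bobageg   [vowel merger]
  bobageg → bobagek   [final devoicing]
  giving Dodilish bobagek.
No other proto-form is consistent with every reflex, so the reconstruction is *bobagig.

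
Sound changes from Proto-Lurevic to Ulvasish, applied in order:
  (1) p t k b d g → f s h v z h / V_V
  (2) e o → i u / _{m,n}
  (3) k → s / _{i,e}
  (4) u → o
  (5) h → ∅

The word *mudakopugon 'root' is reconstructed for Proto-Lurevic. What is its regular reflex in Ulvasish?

Ulvasish: start from *mudakopugon.
  rule 1 (intervocalic lenition): mudakopugon → muzahofuhon
  rule 2 (pre-nasal raising): muzahofuhon → muzahofuhun
  rule 3: no change — muzahofuhun
  rule 4 (vowel merger): muzahofuhun → mozahofohon
  rule 5 (h-loss): mozahofohon → mozaofoon
  ⇒ Ulvasish mozaofoon

mozaofoon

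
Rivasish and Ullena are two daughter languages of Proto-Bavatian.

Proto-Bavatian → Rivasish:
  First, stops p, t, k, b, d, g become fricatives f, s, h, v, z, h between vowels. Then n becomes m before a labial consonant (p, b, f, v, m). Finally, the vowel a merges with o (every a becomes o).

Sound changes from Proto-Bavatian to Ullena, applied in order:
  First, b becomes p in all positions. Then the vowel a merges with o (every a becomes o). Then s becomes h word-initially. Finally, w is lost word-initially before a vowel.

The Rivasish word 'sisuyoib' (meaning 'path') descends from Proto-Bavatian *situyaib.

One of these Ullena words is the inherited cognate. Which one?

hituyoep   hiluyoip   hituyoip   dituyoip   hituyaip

hituyoip

Ullena: *situyaib
  situyaib → situyaip   [unconditioned shift]
  situyaip → situyoip   [vowel merger]
  situyoip → hituyoip   [debuccalisation]
  hituyoip (rule 4 does not apply)
  giving Ullena hituyoip.
The other candidates each miss or misapply at least one Ullena change.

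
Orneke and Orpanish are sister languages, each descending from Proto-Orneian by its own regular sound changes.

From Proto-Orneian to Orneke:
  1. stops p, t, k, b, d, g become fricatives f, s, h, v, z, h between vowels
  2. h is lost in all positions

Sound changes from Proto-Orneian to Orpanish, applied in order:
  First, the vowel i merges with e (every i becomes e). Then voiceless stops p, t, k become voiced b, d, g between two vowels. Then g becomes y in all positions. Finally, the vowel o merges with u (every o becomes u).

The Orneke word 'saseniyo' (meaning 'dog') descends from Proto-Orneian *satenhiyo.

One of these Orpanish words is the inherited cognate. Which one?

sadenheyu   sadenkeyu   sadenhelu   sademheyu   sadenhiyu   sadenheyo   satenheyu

sadenheyu

Orpanish: start from *satenhiyo.
  rule 1 (vowel merger): satenhiyo → satenheyo
  rule 2 (intervocalic voicing): satenheyo → sadenheyo
  rule 3: no change — sadenheyo
  rule 4 (vowel merger): sadenheyo → sadenheyu
  ⇒ Orpanish sadenheyu
Among the options, 'sadenheyu' alone shows every Orpanish change applied in order.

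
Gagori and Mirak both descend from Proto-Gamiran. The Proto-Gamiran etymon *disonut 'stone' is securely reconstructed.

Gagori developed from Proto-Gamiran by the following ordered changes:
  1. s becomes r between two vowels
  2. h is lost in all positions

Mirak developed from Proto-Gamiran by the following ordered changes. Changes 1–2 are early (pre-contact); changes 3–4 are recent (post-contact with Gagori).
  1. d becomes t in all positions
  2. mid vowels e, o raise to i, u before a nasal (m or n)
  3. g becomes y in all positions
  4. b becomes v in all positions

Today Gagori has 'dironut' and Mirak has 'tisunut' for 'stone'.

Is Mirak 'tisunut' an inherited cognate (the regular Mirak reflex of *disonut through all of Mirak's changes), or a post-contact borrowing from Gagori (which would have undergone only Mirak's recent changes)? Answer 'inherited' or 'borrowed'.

inherited

If inherited, *disonut would pass through all of Mirak's changes:
Mirak: *disonut
  disonut → tisonut   [unconditioned shift]
  tisonut → tisunut   [pre-nasal raising]
  tisunut (rule 3 does not apply)
  tisunut (rule 4 does not apply)
  giving Mirak tisunut.
If borrowed from Gagori 'dironut' after the early changes, it would undergo only the recent ones:
  rule 3 (unconditioned shift): no change (dironut)
  rule 4 (unconditioned shift): no change (dironut)
  ⇒ as a loan: dironut
Mirak 'tisunut' matches the inherited outcome exactly, so it is an inherited cognate, not a loan.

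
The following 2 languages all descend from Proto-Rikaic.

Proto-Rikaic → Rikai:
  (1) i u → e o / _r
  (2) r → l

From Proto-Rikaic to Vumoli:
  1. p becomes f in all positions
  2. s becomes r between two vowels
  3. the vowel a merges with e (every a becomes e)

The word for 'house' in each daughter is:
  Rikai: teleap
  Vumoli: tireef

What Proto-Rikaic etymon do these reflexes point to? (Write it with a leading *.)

*tireap

Position 3: Rikai has l, Vumoli has r. Taking the neighbouring segments as reconstructed: Rikai l can only go back to *r; Vumoli r could go back to *s or *r — the one source consistent with every daughter is *r.
Position 6: Rikai has p, Vumoli has f. Rikai preserves p here (none of its changes turn any other segment into p), so the proto-segment is *p.
This points to *tireap. Verify forward in each daughter:
Rikai: *tireap
  tireap → tereap   [pre-rhotic lowering]
  tereap → teleap   [unconditioned shift]
  giving Rikai teleap.
Vumoli: *tireap > tireaf > tireef  (by unconditioned shift, vowel merger)
Only *tireap yields all of Rikai teleap, Vumoli tireef.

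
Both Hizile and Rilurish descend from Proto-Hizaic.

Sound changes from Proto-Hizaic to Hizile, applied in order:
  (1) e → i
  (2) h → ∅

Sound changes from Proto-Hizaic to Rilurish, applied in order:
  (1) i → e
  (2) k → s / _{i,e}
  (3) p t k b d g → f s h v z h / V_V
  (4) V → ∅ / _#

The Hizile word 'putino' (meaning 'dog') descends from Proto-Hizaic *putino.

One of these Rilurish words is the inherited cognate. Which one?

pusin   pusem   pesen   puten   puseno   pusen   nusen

pusen

Rilurish: *putino
  putino → puteno   [vowel merger]
  puteno (rule 2 does not apply)
  puteno → puseno   [intervocalic lenition]
  puseno → pusen   [apocope]
  giving Rilurish pusen.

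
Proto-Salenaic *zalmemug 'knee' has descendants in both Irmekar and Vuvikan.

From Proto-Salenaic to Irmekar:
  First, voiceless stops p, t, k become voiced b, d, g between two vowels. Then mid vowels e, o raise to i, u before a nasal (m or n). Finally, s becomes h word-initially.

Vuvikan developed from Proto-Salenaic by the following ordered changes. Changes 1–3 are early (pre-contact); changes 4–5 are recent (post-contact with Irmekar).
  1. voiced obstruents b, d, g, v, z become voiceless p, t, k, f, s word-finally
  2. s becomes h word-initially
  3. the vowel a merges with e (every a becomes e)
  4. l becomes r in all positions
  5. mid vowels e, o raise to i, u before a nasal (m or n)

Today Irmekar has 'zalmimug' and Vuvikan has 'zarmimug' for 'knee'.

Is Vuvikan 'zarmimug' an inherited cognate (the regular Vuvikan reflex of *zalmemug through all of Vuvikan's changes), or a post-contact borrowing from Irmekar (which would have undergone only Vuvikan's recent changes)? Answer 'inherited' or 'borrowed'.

If inherited, *zalmemug would pass through all of Vuvikan's changes:
Vuvikan: *zalmemug
  zalmemug → zalmemuk   [final devoicing]
  zalmemuk (rule 2 does not apply)
  zalmemuk → zelmemuk   [vowel merger]
  zelmemuk → zermemuk   [unconditioned shift]
  zermemuk → zermimuk   [pre-nasal raising]
  giving Vuvikan zermimuk.
If borrowed from Irmekar 'zalmimug' after the early changes, it would undergo only the recent ones:
  rule 4 (unconditioned shift): zalmimug → zarmimug
  rule 5 (pre-nasal raising): no change (zarmimug)
  ⇒ as a loan: zarmimug
Vuvikan 'zarmimug' matches the loan outcome 'zarmimug', not the inherited 'zermimuk' — it skipped the early Vuvikan changes, so it was borrowed from Irmekar.

borrowed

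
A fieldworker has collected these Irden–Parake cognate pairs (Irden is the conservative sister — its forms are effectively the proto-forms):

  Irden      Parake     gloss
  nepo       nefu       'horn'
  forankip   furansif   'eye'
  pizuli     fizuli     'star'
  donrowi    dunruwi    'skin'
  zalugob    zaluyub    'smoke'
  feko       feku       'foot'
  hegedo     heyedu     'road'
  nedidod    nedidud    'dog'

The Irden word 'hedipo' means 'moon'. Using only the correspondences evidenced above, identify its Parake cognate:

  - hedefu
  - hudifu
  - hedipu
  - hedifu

nepo ~ nefu — Irden p corresponds to Parake f between vowels (before a back vowel).
nepo ~ nefu, feko ~ feku — Irden o corresponds to Parake u word-finally.
Applying these to Irden 'hedipo':
  hedipo → hedifo   (p→f between vowels (before a back vowel))
  hedifo → hedifu   (o→u word-finally)
So the Parake cognate is 'hedifu'.

hedifu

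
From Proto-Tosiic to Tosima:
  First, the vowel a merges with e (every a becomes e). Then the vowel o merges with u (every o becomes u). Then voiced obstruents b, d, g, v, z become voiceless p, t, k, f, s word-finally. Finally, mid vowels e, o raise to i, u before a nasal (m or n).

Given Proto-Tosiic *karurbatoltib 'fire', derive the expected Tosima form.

Tosima: *karurbatoltib > kerurbetoltib > kerurbetultib > kerurbetultip  (by vowel merger, vowel merger, final devoicing)

kerurbetultip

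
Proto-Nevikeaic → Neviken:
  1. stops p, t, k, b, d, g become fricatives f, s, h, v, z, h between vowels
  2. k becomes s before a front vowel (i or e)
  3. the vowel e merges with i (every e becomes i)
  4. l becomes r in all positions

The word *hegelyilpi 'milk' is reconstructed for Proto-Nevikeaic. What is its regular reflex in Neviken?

Neviken: start from *hegelyilpi.
  rule 1 (intervocalic lenition): hegelyilpi → hehelyilpi
  rule 2: no change — hehelyilpi
  rule 3 (vowel merger): hehelyilpi → hihilyilpi
  rule 4 (unconditioned shift): hihilyilpi → hihiryirpi
  ⇒ Neviken hihiryirpi

hihiryirpi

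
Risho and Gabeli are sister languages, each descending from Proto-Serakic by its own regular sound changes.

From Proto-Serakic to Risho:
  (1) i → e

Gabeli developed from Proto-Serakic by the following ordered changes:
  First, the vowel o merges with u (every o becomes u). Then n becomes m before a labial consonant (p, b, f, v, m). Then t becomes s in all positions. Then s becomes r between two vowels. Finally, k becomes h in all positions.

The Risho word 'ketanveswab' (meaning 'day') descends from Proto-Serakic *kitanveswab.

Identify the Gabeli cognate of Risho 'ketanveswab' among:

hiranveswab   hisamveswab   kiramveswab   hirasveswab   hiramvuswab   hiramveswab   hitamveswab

hiramveswab

Gabeli: *kitanveswab
  kitanveswab (rule 1 does not apply)
  kitanveswab → kitamveswab   [nasal place assimilation]
  kitamveswab → kisamveswab   [unconditioned shift]
  kisamveswab → kiramveswab   [rhotacism]
  kiramveswab → hiramveswab   [unconditioned shift]
  giving Gabeli hiramveswab.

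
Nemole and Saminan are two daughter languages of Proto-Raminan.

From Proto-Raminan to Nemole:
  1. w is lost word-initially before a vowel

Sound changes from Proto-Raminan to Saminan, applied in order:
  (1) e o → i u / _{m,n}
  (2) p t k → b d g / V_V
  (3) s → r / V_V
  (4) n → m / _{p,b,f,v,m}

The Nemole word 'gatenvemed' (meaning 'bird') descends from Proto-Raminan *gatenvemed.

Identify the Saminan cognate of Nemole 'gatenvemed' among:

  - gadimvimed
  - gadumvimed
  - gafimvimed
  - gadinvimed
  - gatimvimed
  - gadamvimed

Saminan: start from *gatenvemed.
  rule 1 (pre-nasal raising): gatenvemed → gatinvimed
  rule 2 (intervocalic voicing): gatinvimed → gadinvimed
  rule 3: no change — gadinvimed
  rule 4 (nasal place assimilation): gadinvimed → gadimvimed
  ⇒ Saminan gadimvimed

gadimvimed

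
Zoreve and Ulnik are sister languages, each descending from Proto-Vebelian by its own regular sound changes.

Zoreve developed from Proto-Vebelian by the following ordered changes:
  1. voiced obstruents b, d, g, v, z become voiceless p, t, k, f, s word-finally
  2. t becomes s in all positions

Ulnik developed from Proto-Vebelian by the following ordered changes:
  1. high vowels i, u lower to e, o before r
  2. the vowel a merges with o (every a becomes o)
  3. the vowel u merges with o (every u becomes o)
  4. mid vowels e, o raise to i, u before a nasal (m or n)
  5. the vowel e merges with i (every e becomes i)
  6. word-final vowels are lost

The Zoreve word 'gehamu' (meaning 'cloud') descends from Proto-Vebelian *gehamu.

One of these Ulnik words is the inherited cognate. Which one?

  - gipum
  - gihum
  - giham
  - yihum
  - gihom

gihum

Ulnik: *gehamu
  gehamu (rule 1 does not apply)
  gehamu → gehomu   [vowel merger]
  gehomu → gehomo   [vowel merger]
  gehomo → gehumo   [pre-nasal raising]
  gehumo → gihumo   [vowel merger]
  gihumo → gihum   [apocope]
  giving Ulnik gihum.
The other candidates each miss or misapply at least one Ulnik change.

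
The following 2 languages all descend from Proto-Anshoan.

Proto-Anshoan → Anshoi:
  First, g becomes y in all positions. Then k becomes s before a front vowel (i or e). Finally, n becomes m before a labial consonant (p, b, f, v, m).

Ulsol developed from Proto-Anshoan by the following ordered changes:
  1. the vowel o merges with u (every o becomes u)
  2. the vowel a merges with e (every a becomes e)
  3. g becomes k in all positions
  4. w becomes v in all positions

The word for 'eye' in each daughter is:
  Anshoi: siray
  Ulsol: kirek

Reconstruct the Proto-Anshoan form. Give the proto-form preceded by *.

Position 5: Anshoi has y, Ulsol has k. Taking the neighbouring segments as reconstructed: Anshoi y could go back to *g or *y; Ulsol k could go back to *k or *g — the one source consistent with every daughter is *g.
Position 4: Anshoi has a, Ulsol has e. Anshoi preserves a here (none of its changes turn any other segment into a), so the proto-segment is *a.
Position 1: Anshoi has s, Ulsol has k. Taking the neighbouring segments as reconstructed: Anshoi s could go back to *k or *s; Ulsol k could go back to *k or *g — the one source consistent with every daughter is *k.
This points to *kirag. Verify forward in each daughter:
Anshoi: start from *kirag.
  rule 1 (unconditioned shift): kirag → kiray
  rule 2 (palatalisation): kiray → siray
  rule 3: no change — siray
  ⇒ Anshoi siray
Ulsol: *kirag > kireg > kirek  (by vowel merger, unconditioned shift)
No other proto-form is consistent with every reflex, so the reconstruction is *kirag.

*kirag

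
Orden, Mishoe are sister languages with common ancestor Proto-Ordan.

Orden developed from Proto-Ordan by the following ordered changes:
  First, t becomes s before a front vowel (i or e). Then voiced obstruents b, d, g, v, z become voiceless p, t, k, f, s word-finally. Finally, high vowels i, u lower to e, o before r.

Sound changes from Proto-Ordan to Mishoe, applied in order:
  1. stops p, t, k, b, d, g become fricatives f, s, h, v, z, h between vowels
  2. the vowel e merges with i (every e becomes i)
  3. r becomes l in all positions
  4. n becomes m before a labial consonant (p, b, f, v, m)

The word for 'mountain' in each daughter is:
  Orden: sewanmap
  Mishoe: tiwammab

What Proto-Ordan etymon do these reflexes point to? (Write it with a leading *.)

*tewanmab

Position 2: Orden has e, Mishoe has i. Taking the neighbouring segments as reconstructed: Orden e can only go back to *e; Mishoe i could go back to *e or *i — the one source consistent with every daughter is *e.
Position 8: Orden has p, Mishoe has b. Mishoe preserves b here (none of its changes turn any other segment into b), so the proto-segment is *b.
Continuing position by position gives *tewanmab; check it forward:
Orden: *tewanmab
  tewanmab → sewanmab   [palatalisation]
  sewanmab → sewanmap   [final devoicing]
  sewanmap (rule 3 does not apply)
  giving Orden sewanmap.
Mishoe: start from *tewanmab.
  rule 1: no change — tewanmab
  rule 2 (vowel merger): tewanmab → tiwanmab
  rule 3: no change — tiwanmab
  rule 4 (nasal place assimilation): tiwanmab → tiwammab
  ⇒ Mishoe tiwammab
Only *tewanmab yields all of Orden sewanmap, Mishoe tiwammab.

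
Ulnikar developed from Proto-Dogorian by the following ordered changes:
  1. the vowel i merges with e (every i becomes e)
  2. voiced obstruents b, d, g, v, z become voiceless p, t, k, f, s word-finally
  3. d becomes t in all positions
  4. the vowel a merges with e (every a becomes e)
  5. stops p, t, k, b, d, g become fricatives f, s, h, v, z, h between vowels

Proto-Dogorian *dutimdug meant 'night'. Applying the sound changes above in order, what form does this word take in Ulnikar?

Ulnikar: *dutimdug > dutemdug > dutemduk > tutemtuk > tusemtuk  (by vowel merger, final devoicing, unconditioned shift, intervocalic lenition)

tusemtuk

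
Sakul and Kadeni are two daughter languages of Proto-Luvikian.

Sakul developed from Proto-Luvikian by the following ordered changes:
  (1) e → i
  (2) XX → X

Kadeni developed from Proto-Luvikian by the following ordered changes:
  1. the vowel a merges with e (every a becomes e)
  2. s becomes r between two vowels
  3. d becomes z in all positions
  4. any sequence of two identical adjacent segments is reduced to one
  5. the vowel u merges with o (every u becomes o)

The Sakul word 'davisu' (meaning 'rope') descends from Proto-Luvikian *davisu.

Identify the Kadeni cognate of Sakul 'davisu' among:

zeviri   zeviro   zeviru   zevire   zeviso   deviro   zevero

Kadeni: *davisu
  davisu → devisu   [vowel merger]
  devisu → deviru   [rhotacism]
  deviru → zeviru   [unconditioned shift]
  zeviru (rule 4 does not apply)
  zeviru → zeviro   [vowel merger]
  giving Kadeni zeviro.
Among the options, 'zeviro' alone shows every Kadeni change applied in order.

zeviro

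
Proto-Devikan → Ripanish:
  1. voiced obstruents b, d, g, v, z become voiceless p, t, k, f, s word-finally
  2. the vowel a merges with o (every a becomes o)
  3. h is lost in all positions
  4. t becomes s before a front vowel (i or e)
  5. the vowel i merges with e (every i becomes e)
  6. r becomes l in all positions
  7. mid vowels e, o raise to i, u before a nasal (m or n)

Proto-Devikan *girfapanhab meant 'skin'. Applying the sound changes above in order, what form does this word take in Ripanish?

gelfopunop

Ripanish: *girfapanhab
  girfapanhab → girfapanhap   [final devoicing]
  girfapanhap → girfoponhop   [vowel merger]
  girfoponhop → girfoponop   [h-loss]
  girfoponop (rule 4 does not apply)
  girfoponop → gerfoponop   [vowel merger]
  gerfoponop → gelfoponop   [unconditioned shift]
  gelfoponop → gelfopunop   [pre-nasal raising]
  giving Ripanish gelfopunop.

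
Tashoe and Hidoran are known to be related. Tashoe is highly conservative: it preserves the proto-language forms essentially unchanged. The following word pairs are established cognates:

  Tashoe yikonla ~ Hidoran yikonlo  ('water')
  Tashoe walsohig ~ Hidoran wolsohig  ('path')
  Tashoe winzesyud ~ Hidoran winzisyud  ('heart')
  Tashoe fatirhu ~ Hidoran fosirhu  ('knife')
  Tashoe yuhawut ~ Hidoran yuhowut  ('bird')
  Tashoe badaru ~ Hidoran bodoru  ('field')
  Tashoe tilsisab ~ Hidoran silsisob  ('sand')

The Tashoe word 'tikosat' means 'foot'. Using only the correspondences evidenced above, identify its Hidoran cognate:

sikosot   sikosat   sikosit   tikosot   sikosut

sikosot

tilsisab ~ silsisob — Tashoe t corresponds to Hidoran s word-initially before a front vowel.
walsohig ~ wolsohig, fatirhu ~ fosirhu — Tashoe a corresponds to Hidoran o after a consonant, before a consonant other than r, m, n, p, b, f, v.
Applying these to Tashoe 'tikosat':
  tikosat → sikosat   (t→s word-initially before a front vowel)
  sikosat → sikosot   (a→o after a consonant, before a consonant other than r, m, n, p, b, f, v)
So the Hidoran cognate is 'sikosot'.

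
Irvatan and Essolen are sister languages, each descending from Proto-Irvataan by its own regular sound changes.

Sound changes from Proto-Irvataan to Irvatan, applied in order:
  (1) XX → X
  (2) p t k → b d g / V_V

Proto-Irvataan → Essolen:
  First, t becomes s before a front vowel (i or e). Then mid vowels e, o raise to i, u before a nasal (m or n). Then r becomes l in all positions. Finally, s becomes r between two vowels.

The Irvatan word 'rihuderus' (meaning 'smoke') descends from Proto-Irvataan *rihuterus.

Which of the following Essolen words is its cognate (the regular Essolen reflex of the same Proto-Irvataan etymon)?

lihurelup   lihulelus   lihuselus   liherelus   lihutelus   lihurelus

Essolen: start from *rihuterus.
  rule 1 (palatalisation): rihuterus → rihuserus
  rule 2: no change — rihuserus
  rule 3 (unconditioned shift): rihuserus → lihuselus
  rule 4 (rhotacism): lihuselus → lihurelus
  ⇒ Essolen lihurelus
Only 'lihurelus' matches the regular Essolen development of *rihuterus.

lihurelus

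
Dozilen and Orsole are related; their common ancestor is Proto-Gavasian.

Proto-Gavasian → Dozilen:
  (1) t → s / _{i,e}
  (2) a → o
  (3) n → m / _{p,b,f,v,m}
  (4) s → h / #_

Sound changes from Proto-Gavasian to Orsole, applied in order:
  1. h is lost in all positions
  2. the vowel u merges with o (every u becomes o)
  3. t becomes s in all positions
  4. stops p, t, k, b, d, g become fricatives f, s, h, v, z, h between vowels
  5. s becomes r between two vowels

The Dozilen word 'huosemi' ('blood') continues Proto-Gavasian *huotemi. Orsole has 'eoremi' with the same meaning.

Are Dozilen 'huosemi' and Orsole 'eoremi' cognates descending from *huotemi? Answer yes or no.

Derive the expected Orsole reflex of *huotemi:
Orsole: *huotemi
  huotemi → uotemi   [h-loss]
  uotemi → ootemi   [vowel merger]
  ootemi → oosemi   [unconditioned shift]
  oosemi (rule 4 does not apply)
  oosemi → ooremi   [rhotacism]
  giving Orsole ooremi.
The regular Orsole reflex would be 'ooremi', but the attested form is 'eoremi'. The correspondence is irregular, so they are not cognates (the Orsole form has a different source).

no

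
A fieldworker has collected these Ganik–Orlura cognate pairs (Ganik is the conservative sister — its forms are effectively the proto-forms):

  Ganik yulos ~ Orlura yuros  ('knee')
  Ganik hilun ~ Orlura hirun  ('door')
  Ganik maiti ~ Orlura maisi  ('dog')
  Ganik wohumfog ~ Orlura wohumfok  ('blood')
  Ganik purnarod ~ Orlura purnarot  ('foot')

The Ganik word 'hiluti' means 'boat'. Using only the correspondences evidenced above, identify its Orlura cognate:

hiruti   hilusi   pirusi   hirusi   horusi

hirusi

hilun ~ hirun — Ganik l corresponds to Orlura r between vowels (before a back vowel).
maiti ~ maisi — Ganik t corresponds to Orlura s between vowels (before a front vowel).
Applying these to Ganik 'hiluti':
  hiluti → hiruti   (l→r between vowels (before a back vowel))
  hiruti → hirusi   (t→s between vowels (before a front vowel))
So the Orlura cognate is 'hirusi'.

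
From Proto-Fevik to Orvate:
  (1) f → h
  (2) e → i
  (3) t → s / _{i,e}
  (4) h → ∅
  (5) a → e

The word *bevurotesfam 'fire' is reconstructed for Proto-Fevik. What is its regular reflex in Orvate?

Orvate: start from *bevurotesfam.
  rule 1 (unconditioned shift): bevurotesfam → bevurotesham
  rule 2 (vowel merger): bevurotesham → bivurotisham
  rule 3 (palatalisation): bivurotisham → bivurosisham
  rule 4 (h-loss): bivurosisham → bivurosisam
  rule 5 (vowel merger): bivurosisam → bivurosisem
  ⇒ Orvate bivurosisem

bivurosisem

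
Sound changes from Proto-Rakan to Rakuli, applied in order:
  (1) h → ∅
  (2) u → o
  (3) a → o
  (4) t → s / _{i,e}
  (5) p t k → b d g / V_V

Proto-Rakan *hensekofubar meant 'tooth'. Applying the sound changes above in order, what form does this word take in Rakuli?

ensegofobor

Rakuli: *hensekofubar > ensekofubar > ensekofobar > ensekofobor > ensegofobor  (by h-loss, vowel merger, vowel merger, intervocalic voicing)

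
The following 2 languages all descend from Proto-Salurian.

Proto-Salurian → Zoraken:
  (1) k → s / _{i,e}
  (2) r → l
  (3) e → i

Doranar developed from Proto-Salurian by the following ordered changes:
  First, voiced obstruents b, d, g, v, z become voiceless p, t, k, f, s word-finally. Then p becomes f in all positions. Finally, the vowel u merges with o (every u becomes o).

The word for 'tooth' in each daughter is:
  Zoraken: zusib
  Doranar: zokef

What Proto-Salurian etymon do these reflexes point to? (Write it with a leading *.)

Position 4: Zoraken has i, Doranar has e. Doranar preserves e here (none of its changes turn any other segment into e), so the proto-segment is *e.
Position 5: Zoraken has b, Doranar has f. Zoraken preserves b here (none of its changes turn any other segment into b), so the proto-segment is *b.
Continuing position by position gives *zukeb; check it forward:
Zoraken: *zukeb
  zukeb → zuseb   [palatalisation]
  zuseb (rule 2 does not apply)
  zuseb → zusib   [vowel merger]
  giving Zoraken zusib.
Doranar: *zukeb
  zukeb → zukep   [final devoicing]
  zukep → zukef   [unconditioned shift]
  zukef → zokef   [vowel merger]
  giving Doranar zokef.
*zukeb is the unique common source.

*zukeb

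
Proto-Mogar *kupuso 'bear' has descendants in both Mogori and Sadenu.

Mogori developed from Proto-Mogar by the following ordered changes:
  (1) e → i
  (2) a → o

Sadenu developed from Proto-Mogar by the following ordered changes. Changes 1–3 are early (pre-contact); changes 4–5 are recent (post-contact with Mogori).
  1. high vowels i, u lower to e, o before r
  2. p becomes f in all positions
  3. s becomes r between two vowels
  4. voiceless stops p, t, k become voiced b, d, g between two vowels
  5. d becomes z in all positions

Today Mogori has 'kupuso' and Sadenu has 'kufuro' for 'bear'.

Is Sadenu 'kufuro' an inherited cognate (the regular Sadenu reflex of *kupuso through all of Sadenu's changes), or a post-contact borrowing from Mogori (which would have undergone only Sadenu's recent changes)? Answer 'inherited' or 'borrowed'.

If inherited, *kupuso would pass through all of Sadenu's changes:
Sadenu: *kupuso > kufuso > kufuro  (by unconditioned shift, rhotacism)
If borrowed from Mogori 'kupuso' after the early changes, it would undergo only the recent ones:
  rule 4 (intervocalic voicing): kupuso → kubuso
  rule 5 (unconditioned shift): no change (kubuso)
  ⇒ as a loan: kubuso
Sadenu 'kufuro' matches the inherited outcome exactly, so it is an inherited cognate, not a loan.

inherited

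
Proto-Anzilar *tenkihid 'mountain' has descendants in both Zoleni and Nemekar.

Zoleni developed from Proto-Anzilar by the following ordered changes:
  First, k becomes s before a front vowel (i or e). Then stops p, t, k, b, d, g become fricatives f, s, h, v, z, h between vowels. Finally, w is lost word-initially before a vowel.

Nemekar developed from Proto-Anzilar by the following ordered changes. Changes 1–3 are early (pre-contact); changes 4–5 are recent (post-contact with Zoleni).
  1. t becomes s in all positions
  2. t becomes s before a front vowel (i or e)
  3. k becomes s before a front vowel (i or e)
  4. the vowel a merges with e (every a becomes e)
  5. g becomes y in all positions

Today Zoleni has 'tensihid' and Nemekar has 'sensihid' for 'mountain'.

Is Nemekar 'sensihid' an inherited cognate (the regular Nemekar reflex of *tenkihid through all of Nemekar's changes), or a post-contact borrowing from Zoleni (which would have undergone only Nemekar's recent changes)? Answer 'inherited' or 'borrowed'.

If inherited, *tenkihid would pass through all of Nemekar's changes:
Nemekar: start from *tenkihid.
  rule 1 (unconditioned shift): tenkihid → senkihid
  rule 2: no change — senkihid
  rule 3 (palatalisation): senkihid → sensihid
  rule 4: no change — sensihid
  rule 5: no change — sensihid
  ⇒ Nemekar sensihid
If borrowed from Zoleni 'tensihid' after the early changes, it would undergo only the recent ones:
  rule 4 (vowel merger): no change (tensihid)
  rule 5 (unconditioned shift): no change (tensihid)
  ⇒ as a loan: tensihid
Nemekar 'sensihid' matches the inherited outcome exactly, so it is an inherited cognate, not a loan.

inherited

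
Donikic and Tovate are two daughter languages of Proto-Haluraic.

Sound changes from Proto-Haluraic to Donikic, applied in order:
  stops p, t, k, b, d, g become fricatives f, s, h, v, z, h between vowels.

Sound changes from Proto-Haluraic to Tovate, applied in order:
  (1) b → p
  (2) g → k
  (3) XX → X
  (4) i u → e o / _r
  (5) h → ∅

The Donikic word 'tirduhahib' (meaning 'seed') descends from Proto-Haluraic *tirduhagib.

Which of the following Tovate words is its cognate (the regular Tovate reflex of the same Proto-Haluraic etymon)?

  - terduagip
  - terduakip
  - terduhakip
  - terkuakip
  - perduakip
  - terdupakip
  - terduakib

terduakip

Tovate: *tirduhagib > tirduhagip > tirduhakip > terduhakip > terduakip  (by unconditioned shift, unconditioned shift, pre-rhotic lowering, h-loss)
Among the options, 'terduakip' alone shows every Tovate change applied in order.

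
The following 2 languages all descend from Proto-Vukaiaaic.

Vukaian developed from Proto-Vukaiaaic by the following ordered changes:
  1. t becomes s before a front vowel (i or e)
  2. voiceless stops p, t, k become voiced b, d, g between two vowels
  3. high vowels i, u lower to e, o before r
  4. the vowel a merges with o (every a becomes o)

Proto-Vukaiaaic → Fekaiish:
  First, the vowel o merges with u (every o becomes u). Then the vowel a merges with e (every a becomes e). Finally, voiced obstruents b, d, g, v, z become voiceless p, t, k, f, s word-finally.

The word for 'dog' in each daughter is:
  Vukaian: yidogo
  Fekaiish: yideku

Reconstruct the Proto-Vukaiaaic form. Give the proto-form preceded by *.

*yidako

Position 6: Vukaian has o, Fekaiish has u. Taking the neighbouring segments as reconstructed: Vukaian o could go back to *a or *o; Fekaiish u could go back to *o or *u — the one source consistent with every daughter is *o.
Position 4: Vukaian has o, Fekaiish has e. Taking the neighbouring segments as reconstructed: Vukaian o could go back to *a or *o; Fekaiish e could go back to *a or *e — the one source consistent with every daughter is *a.
This points to *yidako. Verify forward in each daughter:
Vukaian: *yidako
  yidako (rule 1 does not apply)
  yidako → yidago   [intervocalic voicing]
  yidago (rule 3 does not apply)
  yidago → yidogo   [vowel merger]
  giving Vukaian yidogo.
Fekaiish: *yidako
  yidako → yidaku   [vowel merger]
  yidaku → yideku   [vowel merger]
  yideku (rule 3 does not apply)
  giving Fekaiish yideku.
No other proto-form is consistent with every reflex, so the reconstruction is *yidako.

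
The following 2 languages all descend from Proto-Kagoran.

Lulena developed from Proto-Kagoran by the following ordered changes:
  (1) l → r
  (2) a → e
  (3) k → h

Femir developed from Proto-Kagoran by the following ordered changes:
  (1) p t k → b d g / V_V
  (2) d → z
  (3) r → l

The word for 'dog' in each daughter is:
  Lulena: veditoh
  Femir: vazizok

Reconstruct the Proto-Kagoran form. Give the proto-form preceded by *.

*vaditok

Position 7: Lulena has h, Femir has k. Femir preserves k here (none of its changes turn any other segment into k), so the proto-segment is *k.
Position 2: Lulena has e, Femir has a. Femir preserves a here (none of its changes turn any other segment into a), so the proto-segment is *a.
Continuing position by position gives *vaditok; check it forward:
Lulena: *vaditok
  vaditok (rule 1 does not apply)
  vaditok → veditok   [vowel merger]
  veditok → veditoh   [unconditioned shift]
  giving Lulena veditoh.
Femir: start from *vaditok.
  rule 1 (intervocalic voicing): vaditok → vadidok
  rule 2 (unconditioned shift): vadidok → vazizok
  rule 3: no change — vazizok
  ⇒ Femir vazizok
Only *vaditok yields all of Lulena veditoh, Femir vazizok.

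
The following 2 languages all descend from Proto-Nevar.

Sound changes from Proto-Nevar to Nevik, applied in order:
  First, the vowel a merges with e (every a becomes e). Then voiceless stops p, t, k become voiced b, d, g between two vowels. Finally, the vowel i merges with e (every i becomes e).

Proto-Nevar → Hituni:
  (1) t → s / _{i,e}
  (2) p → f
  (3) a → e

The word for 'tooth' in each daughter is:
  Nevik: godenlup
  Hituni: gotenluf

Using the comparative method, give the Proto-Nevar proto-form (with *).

*gotanlup

Position 4: Nevik has e, Hituni has e. Taking the neighbouring segments as reconstructed: Nevik e could go back to *a or *e or *i; Hituni e can only go back to *a — the one source consistent with every daughter is *a.
Position 8: Nevik has p, Hituni has f. Nevik preserves p here (none of its changes turn any other segment into p), so the proto-segment is *p.
Position 3: Nevik has d, Hituni has t. Hituni preserves t here (none of its changes turn any other segment into t), so the proto-segment is *t.
Verify the candidate proto-form against each daughter:
Nevik: *gotanlup
  gotanlup → gotenlup   [vowel merger]
  gotenlup → godenlup   [intervocalic voicing]
  godenlup (rule 3 does not apply)
  giving Nevik godenlup.
Hituni: *gotanlup
  gotanlup (rule 1 does not apply)
  gotanlup → gotanluf   [unconditioned shift]
  gotanluf → gotenluf   [vowel merger]
  giving Hituni gotenluf.
*gotanlup is the unique common source.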